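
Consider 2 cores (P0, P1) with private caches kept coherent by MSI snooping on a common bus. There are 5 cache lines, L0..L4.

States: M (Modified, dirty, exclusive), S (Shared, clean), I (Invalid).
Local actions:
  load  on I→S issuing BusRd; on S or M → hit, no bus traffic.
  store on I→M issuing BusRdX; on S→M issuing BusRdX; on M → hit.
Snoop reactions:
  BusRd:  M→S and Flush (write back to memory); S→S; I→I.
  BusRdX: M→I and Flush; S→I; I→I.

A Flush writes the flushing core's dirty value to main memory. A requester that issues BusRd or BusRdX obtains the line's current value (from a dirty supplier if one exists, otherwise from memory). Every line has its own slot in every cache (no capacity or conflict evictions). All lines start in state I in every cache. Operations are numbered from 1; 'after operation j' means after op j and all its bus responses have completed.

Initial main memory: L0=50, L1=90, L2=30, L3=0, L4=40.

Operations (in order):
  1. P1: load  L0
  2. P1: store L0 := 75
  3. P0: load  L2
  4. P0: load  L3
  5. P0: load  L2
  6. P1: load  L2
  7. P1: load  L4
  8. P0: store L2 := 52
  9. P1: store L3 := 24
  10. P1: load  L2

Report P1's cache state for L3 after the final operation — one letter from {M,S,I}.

  op1 P1: load  L0 → I/S on L0; bus BusRd; mem=50
  op2 P1: store L0 := 75 → I/M on L0; bus BusRdX; mem=50
  op3 P0: load  L2 → S/I on L2; bus BusRd; mem=30
  op4 P0: load  L3 → S/I on L3; bus BusRd; mem=0
  op5 P0: load  L2 → S/I on L2; bus (none); mem=30
  op6 P1: load  L2 → S/S on L2; bus BusRd; mem=30
  op7 P1: load  L4 → I/S on L4; bus BusRd; mem=40
  op8 P0: store L2 := 52 → M/I on L2; bus BusRdX; mem=30
  op9 P1: store L3 := 24 → I/M on L3; bus BusRdX; mem=0
  op10 P1: load  L2 → S/S on L2; bus BusRd Flush; mem=52

state = M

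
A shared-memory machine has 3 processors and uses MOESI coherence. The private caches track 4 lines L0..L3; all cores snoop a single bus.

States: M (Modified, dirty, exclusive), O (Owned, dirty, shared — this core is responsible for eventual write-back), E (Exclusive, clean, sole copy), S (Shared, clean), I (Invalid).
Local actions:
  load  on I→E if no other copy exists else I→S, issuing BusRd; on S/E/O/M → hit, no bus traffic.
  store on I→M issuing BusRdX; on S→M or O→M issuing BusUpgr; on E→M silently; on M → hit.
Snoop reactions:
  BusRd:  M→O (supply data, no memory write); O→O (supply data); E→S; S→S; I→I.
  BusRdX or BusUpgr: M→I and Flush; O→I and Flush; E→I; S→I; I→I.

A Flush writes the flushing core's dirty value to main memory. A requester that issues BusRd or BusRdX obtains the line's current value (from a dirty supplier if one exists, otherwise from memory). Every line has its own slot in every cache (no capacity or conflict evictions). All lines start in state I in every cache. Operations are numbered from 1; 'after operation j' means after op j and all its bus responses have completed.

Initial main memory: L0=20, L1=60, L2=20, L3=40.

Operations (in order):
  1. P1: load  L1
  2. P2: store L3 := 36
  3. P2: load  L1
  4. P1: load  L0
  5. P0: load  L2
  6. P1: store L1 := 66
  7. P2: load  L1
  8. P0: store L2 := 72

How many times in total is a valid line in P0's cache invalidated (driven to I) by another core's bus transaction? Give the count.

invalidations = 0

step 1: P1: load  L1  ⟶  IEI  (L1)  txn=BusRd  M[L1]=60
step 2: P2: store L3 := 36  ⟶  IIM  (L3)  txn=BusRdX  M[L3]=40
step 3: P2: load  L1  ⟶  ISS  (L1)  txn=BusRd  M[L1]=60
step 4: P1: load  L0  ⟶  IEI  (L0)  txn=BusRd  M[L0]=20
step 5: P0: load  L2  ⟶  EII  (L2)  txn=BusRd  M[L2]=20
step 6: P1: store L1 := 66  ⟶  IMI  (L1)  txn=BusUpgr  M[L1]=60
step 7: P2: load  L1  ⟶  IOS  (L1)  txn=BusRd  M[L1]=60
step 8: P0: store L2 := 72  ⟶  MII  (L2)  txn=∅  M[L2]=20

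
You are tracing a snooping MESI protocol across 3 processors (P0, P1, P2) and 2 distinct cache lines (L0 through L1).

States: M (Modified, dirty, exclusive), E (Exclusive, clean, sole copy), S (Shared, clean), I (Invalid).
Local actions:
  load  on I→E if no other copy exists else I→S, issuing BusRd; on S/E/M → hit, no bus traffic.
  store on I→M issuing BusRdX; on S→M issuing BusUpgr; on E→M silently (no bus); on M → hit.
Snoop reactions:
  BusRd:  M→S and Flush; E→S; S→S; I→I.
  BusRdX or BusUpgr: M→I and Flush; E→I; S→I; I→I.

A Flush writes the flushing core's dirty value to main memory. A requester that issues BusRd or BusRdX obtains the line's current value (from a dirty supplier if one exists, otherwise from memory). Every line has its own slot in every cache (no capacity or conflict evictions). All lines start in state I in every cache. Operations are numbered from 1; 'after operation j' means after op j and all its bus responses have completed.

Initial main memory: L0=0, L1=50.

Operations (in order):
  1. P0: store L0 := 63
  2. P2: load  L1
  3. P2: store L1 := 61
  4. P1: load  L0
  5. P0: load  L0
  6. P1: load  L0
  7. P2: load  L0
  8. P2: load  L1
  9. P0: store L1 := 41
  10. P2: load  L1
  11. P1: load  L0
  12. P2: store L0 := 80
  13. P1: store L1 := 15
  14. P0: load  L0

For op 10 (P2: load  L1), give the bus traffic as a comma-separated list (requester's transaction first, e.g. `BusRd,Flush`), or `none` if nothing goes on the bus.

bus = BusRd,Flush

[1] P0: store L0 := 63 | P0:M(63), P1:I, P2:I | bus: BusRdX
[2] P2: load  L1 | P0:I, P1:I, P2:E(50) | bus: BusRd
[3] P2: store L1 := 61 | P0:I, P1:I, P2:M(61) | bus: none
[4] P1: load  L0 | P0:S(63), P1:S(63), P2:I | bus: BusRd,Flush
[5] P0: load  L0 | P0:S(63), P1:S(63), P2:I | bus: none
[6] P1: load  L0 | P0:S(63), P1:S(63), P2:I | bus: none
[7] P2: load  L0 | P0:S(63), P1:S(63), P2:S(63) | bus: BusRd
[8] P2: load  L1 | P0:I, P1:I, P2:M(61) | bus: none
[9] P0: store L1 := 41 | P0:M(41), P1:I, P2:I | bus: BusRdX,Flush
[10] P2: load  L1 | P0:S(41), P1:I, P2:S(41) | bus: BusRd,Flush
[11] P1: load  L0 | P0:S(63), P1:S(63), P2:S(63) | bus: none
[12] P2: store L0 := 80 | P0:I, P1:I, P2:M(80) | bus: BusUpgr
[13] P1: store L1 := 15 | P0:I, P1:M(15), P2:I | bus: BusRdX
[14] P0: load  L0 | P0:S(80), P1:I, P2:S(80) | bus: BusRd,Flush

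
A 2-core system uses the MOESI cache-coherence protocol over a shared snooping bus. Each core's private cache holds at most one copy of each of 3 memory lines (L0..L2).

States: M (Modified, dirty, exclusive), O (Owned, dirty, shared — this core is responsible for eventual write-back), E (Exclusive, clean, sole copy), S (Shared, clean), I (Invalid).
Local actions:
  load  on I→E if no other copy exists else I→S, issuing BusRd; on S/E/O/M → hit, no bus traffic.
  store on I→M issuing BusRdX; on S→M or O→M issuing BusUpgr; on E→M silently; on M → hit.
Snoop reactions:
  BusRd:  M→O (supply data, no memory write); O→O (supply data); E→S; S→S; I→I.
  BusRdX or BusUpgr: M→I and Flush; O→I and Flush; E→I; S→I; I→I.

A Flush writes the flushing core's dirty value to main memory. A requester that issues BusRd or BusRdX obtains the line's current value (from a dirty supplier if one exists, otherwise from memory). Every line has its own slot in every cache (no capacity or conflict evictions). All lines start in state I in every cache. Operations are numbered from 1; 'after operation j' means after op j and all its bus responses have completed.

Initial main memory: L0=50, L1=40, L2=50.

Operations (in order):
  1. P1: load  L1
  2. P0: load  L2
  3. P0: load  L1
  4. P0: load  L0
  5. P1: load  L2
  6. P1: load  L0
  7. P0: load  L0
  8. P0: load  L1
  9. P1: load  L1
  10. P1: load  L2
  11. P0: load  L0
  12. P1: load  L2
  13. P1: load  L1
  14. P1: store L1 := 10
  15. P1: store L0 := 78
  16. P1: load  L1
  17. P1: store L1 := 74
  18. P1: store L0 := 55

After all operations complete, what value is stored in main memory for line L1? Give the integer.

  op1 P1: load  L1 → I/E on L1; bus BusRd; mem=40
  op2 P0: load  L2 → E/I on L2; bus BusRd; mem=50
  op3 P0: load  L1 → S/S on L1; bus BusRd; mem=40
  op4 P0: load  L0 → E/I on L0; bus BusRd; mem=50
  op5 P1: load  L2 → S/S on L2; bus BusRd; mem=50
  op6 P1: load  L0 → S/S on L0; bus BusRd; mem=50
  op7 P0: load  L0 → S/S on L0; bus (none); mem=50
  op8 P0: load  L1 → S/S on L1; bus (none); mem=40
  op9 P1: load  L1 → S/S on L1; bus (none); mem=40
  op10 P1: load  L2 → S/S on L2; bus (none); mem=50
  op11 P0: load  L0 → S/S on L0; bus (none); mem=50
  op12 P1: load  L2 → S/S on L2; bus (none); mem=50
  op13 P1: load  L1 → S/S on L1; bus (none); mem=40
  op14 P1: store L1 := 10 → I/M on L1; bus BusUpgr; mem=40
  op15 P1: store L0 := 78 → I/M on L0; bus BusUpgr; mem=50
  op16 P1: load  L1 → I/M on L1; bus (none); mem=40
  op17 P1: store L1 := 74 → I/M on L1; bus (none); mem=40
  op18 P1: store L0 := 55 → I/M on L0; bus (none); mem=50

memory[L1] = 40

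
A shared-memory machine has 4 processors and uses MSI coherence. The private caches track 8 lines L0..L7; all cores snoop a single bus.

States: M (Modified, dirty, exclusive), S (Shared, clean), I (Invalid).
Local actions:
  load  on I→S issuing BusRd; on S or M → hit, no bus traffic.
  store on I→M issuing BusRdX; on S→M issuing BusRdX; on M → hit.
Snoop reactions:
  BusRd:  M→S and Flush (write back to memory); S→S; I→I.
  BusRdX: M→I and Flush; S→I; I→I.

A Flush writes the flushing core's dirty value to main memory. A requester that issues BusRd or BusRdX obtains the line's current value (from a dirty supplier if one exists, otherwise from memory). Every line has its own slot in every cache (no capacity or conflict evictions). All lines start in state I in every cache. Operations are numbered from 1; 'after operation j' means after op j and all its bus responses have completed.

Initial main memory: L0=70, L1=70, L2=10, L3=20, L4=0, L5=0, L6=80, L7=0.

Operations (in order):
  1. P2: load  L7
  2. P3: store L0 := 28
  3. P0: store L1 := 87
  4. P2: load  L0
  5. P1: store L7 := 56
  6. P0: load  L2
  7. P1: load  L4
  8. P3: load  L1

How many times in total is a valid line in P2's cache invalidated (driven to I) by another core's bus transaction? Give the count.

invalidations = 1

[1] P2: load  L7 | P0:I, P1:I, P2:S(0), P3:I | bus: BusRd
[2] P3: store L0 := 28 | P0:I, P1:I, P2:I, P3:M(28) | bus: BusRdX
[3] P0: store L1 := 87 | P0:M(87), P1:I, P2:I, P3:I | bus: BusRdX
[4] P2: load  L0 | P0:I, P1:I, P2:S(28), P3:S(28) | bus: BusRd,Flush
[5] P1: store L7 := 56 | P0:I, P1:M(56), P2:I, P3:I | bus: BusRdX
[6] P0: load  L2 | P0:S(10), P1:I, P2:I, P3:I | bus: BusRd
[7] P1: load  L4 | P0:I, P1:S(0), P2:I, P3:I | bus: BusRd
[8] P3: load  L1 | P0:S(87), P1:I, P2:I, P3:S(87) | bus: BusRd,Flush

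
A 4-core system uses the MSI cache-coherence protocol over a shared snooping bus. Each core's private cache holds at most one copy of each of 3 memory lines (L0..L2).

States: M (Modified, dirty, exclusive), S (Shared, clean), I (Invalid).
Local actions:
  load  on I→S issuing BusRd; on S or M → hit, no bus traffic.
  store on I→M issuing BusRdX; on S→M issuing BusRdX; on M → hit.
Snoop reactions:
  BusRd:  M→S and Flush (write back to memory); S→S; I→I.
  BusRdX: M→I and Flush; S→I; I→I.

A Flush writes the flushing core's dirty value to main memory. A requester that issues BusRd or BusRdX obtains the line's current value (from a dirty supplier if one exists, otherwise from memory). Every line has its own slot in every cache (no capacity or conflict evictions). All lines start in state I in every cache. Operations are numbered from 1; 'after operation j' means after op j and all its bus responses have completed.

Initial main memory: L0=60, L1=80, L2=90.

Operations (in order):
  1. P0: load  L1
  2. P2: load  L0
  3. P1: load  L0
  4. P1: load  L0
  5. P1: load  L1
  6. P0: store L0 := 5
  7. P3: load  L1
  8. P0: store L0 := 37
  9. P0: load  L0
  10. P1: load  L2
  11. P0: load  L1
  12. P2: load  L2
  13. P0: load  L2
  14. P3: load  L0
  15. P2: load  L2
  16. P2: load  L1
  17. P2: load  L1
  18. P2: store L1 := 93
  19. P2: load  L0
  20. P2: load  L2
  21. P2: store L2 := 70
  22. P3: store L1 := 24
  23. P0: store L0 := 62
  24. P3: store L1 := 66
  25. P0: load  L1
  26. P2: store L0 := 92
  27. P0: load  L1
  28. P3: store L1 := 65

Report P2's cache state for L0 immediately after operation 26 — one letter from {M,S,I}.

[1] P0: load  L1 | P0:S(80), P1:I, P2:I, P3:I | bus: BusRd
[2] P2: load  L0 | P0:I, P1:I, P2:S(60), P3:I | bus: BusRd
[3] P1: load  L0 | P0:I, P1:S(60), P2:S(60), P3:I | bus: BusRd
[4] P1: load  L0 | P0:I, P1:S(60), P2:S(60), P3:I | bus: none
[5] P1: load  L1 | P0:S(80), P1:S(80), P2:I, P3:I | bus: BusRd
[6] P0: store L0 := 5 | P0:M(5), P1:I, P2:I, P3:I | bus: BusRdX
[7] P3: load  L1 | P0:S(80), P1:S(80), P2:I, P3:S(80) | bus: BusRd
[8] P0: store L0 := 37 | P0:M(37), P1:I, P2:I, P3:I | bus: none
[9] P0: load  L0 | P0:M(37), P1:I, P2:I, P3:I | bus: none
[10] P1: load  L2 | P0:I, P1:S(90), P2:I, P3:I | bus: BusRd
[11] P0: load  L1 | P0:S(80), P1:S(80), P2:I, P3:S(80) | bus: none
[12] P2: load  L2 | P0:I, P1:S(90), P2:S(90), P3:I | bus: BusRd
[13] P0: load  L2 | P0:S(90), P1:S(90), P2:S(90), P3:I | bus: BusRd
[14] P3: load  L0 | P0:S(37), P1:I, P2:I, P3:S(37) | bus: BusRd,Flush
[15] P2: load  L2 | P0:S(90), P1:S(90), P2:S(90), P3:I | bus: none
[16] P2: load  L1 | P0:S(80), P1:S(80), P2:S(80), P3:S(80) | bus: BusRd
[17] P2: load  L1 | P0:S(80), P1:S(80), P2:S(80), P3:S(80) | bus: none
[18] P2: store L1 := 93 | P0:I, P1:I, P2:M(93), P3:I | bus: BusRdX
[19] P2: load  L0 | P0:S(37), P1:I, P2:S(37), P3:S(37) | bus: BusRd
[20] P2: load  L2 | P0:S(90), P1:S(90), P2:S(90), P3:I | bus: none
[21] P2: store L2 := 70 | P0:I, P1:I, P2:M(70), P3:I | bus: BusRdX
[22] P3: store L1 := 24 | P0:I, P1:I, P2:I, P3:M(24) | bus: BusRdX,Flush
[23] P0: store L0 := 62 | P0:M(62), P1:I, P2:I, P3:I | bus: BusRdX
[24] P3: store L1 := 66 | P0:I, P1:I, P2:I, P3:M(66) | bus: none
[25] P0: load  L1 | P0:S(66), P1:I, P2:I, P3:S(66) | bus: BusRd,Flush
[26] P2: store L0 := 92 | P0:I, P1:I, P2:M(92), P3:I | bus: BusRdX,Flush
[27] P0: load  L1 | P0:S(66), P1:I, P2:I, P3:S(66) | bus: none
[28] P3: store L1 := 65 | P0:I, P1:I, P2:I, P3:M(65) | bus: BusRdX

state = M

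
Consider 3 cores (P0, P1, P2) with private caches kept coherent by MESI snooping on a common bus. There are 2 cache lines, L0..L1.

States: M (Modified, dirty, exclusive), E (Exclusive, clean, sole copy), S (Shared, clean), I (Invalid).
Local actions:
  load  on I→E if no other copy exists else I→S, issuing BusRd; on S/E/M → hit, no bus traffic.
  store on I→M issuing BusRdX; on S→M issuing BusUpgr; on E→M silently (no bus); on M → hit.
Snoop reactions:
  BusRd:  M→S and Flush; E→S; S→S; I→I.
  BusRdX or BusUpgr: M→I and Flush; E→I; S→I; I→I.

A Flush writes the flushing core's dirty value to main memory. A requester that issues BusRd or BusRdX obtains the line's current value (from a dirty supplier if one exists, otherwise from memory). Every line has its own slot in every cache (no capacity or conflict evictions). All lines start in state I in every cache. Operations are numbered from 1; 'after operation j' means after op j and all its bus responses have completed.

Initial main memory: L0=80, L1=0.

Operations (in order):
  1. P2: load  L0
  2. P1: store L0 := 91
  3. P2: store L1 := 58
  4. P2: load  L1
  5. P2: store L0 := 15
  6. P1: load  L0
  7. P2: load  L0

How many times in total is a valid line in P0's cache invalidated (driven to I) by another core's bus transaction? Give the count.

invalidations = 0

[1] P2: load  L0 | P0:I, P1:I, P2:E(80) | bus: BusRd
[2] P1: store L0 := 91 | P0:I, P1:M(91), P2:I | bus: BusRdX
[3] P2: store L1 := 58 | P0:I, P1:I, P2:M(58) | bus: BusRdX
[4] P2: load  L1 | P0:I, P1:I, P2:M(58) | bus: none
[5] P2: store L0 := 15 | P0:I, P1:I, P2:M(15) | bus: BusRdX,Flush
[6] P1: load  L0 | P0:I, P1:S(15), P2:S(15) | bus: BusRd,Flush
[7] P2: load  L0 | P0:I, P1:S(15), P2:S(15) | bus: none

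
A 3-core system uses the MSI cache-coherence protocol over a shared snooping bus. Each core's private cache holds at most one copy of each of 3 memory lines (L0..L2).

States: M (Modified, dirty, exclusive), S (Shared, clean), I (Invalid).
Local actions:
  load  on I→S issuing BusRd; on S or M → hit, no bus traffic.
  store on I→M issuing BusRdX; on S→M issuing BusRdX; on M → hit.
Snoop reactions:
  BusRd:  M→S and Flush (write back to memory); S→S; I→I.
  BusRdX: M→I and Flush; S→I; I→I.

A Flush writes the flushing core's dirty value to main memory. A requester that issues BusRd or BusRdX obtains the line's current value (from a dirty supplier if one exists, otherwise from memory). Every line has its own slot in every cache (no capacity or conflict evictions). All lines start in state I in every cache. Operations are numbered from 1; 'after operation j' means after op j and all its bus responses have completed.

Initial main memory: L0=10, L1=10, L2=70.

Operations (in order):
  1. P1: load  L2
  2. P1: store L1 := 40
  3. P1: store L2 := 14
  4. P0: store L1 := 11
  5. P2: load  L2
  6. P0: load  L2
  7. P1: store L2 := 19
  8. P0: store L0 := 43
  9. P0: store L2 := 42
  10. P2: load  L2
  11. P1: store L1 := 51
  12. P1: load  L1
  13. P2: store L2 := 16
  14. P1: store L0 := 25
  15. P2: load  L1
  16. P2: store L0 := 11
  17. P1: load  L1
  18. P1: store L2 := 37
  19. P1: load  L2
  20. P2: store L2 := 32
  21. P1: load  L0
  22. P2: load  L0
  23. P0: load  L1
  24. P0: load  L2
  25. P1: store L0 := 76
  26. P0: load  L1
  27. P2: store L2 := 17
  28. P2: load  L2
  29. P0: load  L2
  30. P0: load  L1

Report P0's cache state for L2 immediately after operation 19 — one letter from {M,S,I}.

state = I

  op1 P1: load  L2 → I/S/I on L2; bus BusRd; mem=70
  op2 P1: store L1 := 40 → I/M/I on L1; bus BusRdX; mem=10
  op3 P1: store L2 := 14 → I/M/I on L2; bus BusRdX; mem=70
  op4 P0: store L1 := 11 → M/I/I on L1; bus BusRdX Flush; mem=40
  op5 P2: load  L2 → I/S/S on L2; bus BusRd Flush; mem=14
  op6 P0: load  L2 → S/S/S on L2; bus BusRd; mem=14
  op7 P1: store L2 := 19 → I/M/I on L2; bus BusRdX; mem=14
  op8 P0: store L0 := 43 → M/I/I on L0; bus BusRdX; mem=10
  op9 P0: store L2 := 42 → M/I/I on L2; bus BusRdX Flush; mem=19
  op10 P2: load  L2 → S/I/S on L2; bus BusRd Flush; mem=42
  op11 P1: store L1 := 51 → I/M/I on L1; bus BusRdX Flush; mem=11
  op12 P1: load  L1 → I/M/I on L1; bus (none); mem=11
  op13 P2: store L2 := 16 → I/I/M on L2; bus BusRdX; mem=42
  op14 P1: store L0 := 25 → I/M/I on L0; bus BusRdX Flush; mem=43
  op15 P2: load  L1 → I/S/S on L1; bus BusRd Flush; mem=51
  op16 P2: store L0 := 11 → I/I/M on L0; bus BusRdX Flush; mem=25
  op17 P1: load  L1 → I/S/S on L1; bus (none); mem=51
  op18 P1: store L2 := 37 → I/M/I on L2; bus BusRdX Flush; mem=16
  op19 P1: load  L2 → I/M/I on L2; bus (none); mem=16
  op20 P2: store L2 := 32 → I/I/M on L2; bus BusRdX Flush; mem=37
  op21 P1: load  L0 → I/S/S on L0; bus BusRd Flush; mem=11
  op22 P2: load  L0 → I/S/S on L0; bus (none); mem=11
  op23 P0: load  L1 → S/S/S on L1; bus BusRd; mem=51
  op24 P0: load  L2 → S/I/S on L2; bus BusRd Flush; mem=32
  op25 P1: store L0 := 76 → I/M/I on L0; bus BusRdX; mem=11
  op26 P0: load  L1 → S/S/S on L1; bus (none); mem=51
  op27 P2: store L2 := 17 → I/I/M on L2; bus BusRdX; mem=32
  op28 P2: load  L2 → I/I/M on L2; bus (none); mem=32
  op29 P0: load  L2 → S/I/S on L2; bus BusRd Flush; mem=17
  op30 P0: load  L1 → S/S/S on L1; bus (none); mem=51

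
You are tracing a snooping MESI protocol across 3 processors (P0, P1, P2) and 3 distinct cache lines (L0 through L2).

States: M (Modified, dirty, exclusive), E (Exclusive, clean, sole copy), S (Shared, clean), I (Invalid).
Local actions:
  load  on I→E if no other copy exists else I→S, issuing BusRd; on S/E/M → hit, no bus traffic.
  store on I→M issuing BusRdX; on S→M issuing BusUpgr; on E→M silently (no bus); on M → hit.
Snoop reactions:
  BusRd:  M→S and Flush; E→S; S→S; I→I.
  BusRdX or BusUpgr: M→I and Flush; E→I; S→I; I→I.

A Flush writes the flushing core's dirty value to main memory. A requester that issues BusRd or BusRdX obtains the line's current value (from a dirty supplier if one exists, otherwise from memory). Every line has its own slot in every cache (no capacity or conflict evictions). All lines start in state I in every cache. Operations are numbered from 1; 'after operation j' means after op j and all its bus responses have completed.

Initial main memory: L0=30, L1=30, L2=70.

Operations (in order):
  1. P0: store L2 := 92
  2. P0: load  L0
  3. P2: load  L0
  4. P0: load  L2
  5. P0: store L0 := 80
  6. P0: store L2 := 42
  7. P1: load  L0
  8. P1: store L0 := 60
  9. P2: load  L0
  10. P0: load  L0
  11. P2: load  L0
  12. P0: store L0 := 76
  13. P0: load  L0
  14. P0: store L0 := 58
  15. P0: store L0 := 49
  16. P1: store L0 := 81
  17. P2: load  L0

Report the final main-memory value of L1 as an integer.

memory[L1] = 30

  op1 P0: store L2 := 92 → M/I/I on L2; bus BusRdX; mem=70
  op2 P0: load  L0 → E/I/I on L0; bus BusRd; mem=30
  op3 P2: load  L0 → S/I/S on L0; bus BusRd; mem=30
  op4 P0: load  L2 → M/I/I on L2; bus (none); mem=70
  op5 P0: store L0 := 80 → M/I/I on L0; bus BusUpgr; mem=30
  op6 P0: store L2 := 42 → M/I/I on L2; bus (none); mem=70
  op7 P1: load  L0 → S/S/I on L0; bus BusRd Flush; mem=80
  op8 P1: store L0 := 60 → I/M/I on L0; bus BusUpgr; mem=80
  op9 P2: load  L0 → I/S/S on L0; bus BusRd Flush; mem=60
  op10 P0: load  L0 → S/S/S on L0; bus BusRd; mem=60
  op11 P2: load  L0 → S/S/S on L0; bus (none); mem=60
  op12 P0: store L0 := 76 → M/I/I on L0; bus BusUpgr; mem=60
  op13 P0: load  L0 → M/I/I on L0; bus (none); mem=60
  op14 P0: store L0 := 58 → M/I/I on L0; bus (none); mem=60
  op15 P0: store L0 := 49 → M/I/I on L0; bus (none); mem=60
  op16 P1: store L0 := 81 → I/M/I on L0; bus BusRdX Flush; mem=49
  op17 P2: load  L0 → I/S/S on L0; bus BusRd Flush; mem=81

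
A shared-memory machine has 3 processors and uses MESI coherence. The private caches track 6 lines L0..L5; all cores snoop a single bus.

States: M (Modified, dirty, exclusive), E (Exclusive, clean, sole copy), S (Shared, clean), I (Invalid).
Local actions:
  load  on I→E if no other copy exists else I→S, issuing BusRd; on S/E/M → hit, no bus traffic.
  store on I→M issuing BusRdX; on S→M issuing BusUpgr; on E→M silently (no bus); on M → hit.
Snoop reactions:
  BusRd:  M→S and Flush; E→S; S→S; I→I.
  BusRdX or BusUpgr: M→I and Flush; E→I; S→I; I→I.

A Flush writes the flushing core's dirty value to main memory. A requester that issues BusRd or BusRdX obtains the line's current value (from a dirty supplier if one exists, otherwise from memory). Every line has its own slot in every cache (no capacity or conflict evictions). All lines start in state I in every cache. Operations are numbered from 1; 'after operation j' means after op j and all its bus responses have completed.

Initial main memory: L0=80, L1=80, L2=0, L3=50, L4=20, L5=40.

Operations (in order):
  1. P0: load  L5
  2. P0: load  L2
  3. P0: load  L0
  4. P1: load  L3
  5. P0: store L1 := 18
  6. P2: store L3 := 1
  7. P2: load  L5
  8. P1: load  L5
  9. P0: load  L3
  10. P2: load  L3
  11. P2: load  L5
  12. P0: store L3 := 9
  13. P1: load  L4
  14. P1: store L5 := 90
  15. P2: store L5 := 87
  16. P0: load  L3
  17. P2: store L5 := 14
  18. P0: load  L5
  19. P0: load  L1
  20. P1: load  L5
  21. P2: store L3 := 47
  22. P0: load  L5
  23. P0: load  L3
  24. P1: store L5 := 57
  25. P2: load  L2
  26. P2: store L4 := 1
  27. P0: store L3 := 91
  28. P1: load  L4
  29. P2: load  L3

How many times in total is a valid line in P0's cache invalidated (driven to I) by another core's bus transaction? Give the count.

invalidations = 3

  op1 P0: load  L5 → E/I/I on L5; bus BusRd; mem=40
  op2 P0: load  L2 → E/I/I on L2; bus BusRd; mem=0
  op3 P0: load  L0 → E/I/I on L0; bus BusRd; mem=80
  op4 P1: load  L3 → I/E/I on L3; bus BusRd; mem=50
  op5 P0: store L1 := 18 → M/I/I on L1; bus BusRdX; mem=80
  op6 P2: store L3 := 1 → I/I/M on L3; bus BusRdX; mem=50
  op7 P2: load  L5 → S/I/S on L5; bus BusRd; mem=40
  op8 P1: load  L5 → S/S/S on L5; bus BusRd; mem=40
  op9 P0: load  L3 → S/I/S on L3; bus BusRd Flush; mem=1
  op10 P2: load  L3 → S/I/S on L3; bus (none); mem=1
  op11 P2: load  L5 → S/S/S on L5; bus (none); mem=40
  op12 P0: store L3 := 9 → M/I/I on L3; bus BusUpgr; mem=1
  op13 P1: load  L4 → I/E/I on L4; bus BusRd; mem=20
  op14 P1: store L5 := 90 → I/M/I on L5; bus BusUpgr; mem=40
  op15 P2: store L5 := 87 → I/I/M on L5; bus BusRdX Flush; mem=90
  op16 P0: load  L3 → M/I/I on L3; bus (none); mem=1
  op17 P2: store L5 := 14 → I/I/M on L5; bus (none); mem=90
  op18 P0: load  L5 → S/I/S on L5; bus BusRd Flush; mem=14
  op19 P0: load  L1 → M/I/I on L1; bus (none); mem=80
  op20 P1: load  L5 → S/S/S on L5; bus BusRd; mem=14
  op21 P2: store L3 := 47 → I/I/M on L3; bus BusRdX Flush; mem=9
  op22 P0: load  L5 → S/S/S on L5; bus (none); mem=14
  op23 P0: load  L3 → S/I/S on L3; bus BusRd Flush; mem=47
  op24 P1: store L5 := 57 → I/M/I on L5; bus BusUpgr; mem=14
  op25 P2: load  L2 → S/I/S on L2; bus BusRd; mem=0
  op26 P2: store L4 := 1 → I/I/M on L4; bus BusRdX; mem=20
  op27 P0: store L3 := 91 → M/I/I on L3; bus BusUpgr; mem=47
  op28 P1: load  L4 → I/S/S on L4; bus BusRd Flush; mem=1
  op29 P2: load  L3 → S/I/S on L3; bus BusRd Flush; mem=91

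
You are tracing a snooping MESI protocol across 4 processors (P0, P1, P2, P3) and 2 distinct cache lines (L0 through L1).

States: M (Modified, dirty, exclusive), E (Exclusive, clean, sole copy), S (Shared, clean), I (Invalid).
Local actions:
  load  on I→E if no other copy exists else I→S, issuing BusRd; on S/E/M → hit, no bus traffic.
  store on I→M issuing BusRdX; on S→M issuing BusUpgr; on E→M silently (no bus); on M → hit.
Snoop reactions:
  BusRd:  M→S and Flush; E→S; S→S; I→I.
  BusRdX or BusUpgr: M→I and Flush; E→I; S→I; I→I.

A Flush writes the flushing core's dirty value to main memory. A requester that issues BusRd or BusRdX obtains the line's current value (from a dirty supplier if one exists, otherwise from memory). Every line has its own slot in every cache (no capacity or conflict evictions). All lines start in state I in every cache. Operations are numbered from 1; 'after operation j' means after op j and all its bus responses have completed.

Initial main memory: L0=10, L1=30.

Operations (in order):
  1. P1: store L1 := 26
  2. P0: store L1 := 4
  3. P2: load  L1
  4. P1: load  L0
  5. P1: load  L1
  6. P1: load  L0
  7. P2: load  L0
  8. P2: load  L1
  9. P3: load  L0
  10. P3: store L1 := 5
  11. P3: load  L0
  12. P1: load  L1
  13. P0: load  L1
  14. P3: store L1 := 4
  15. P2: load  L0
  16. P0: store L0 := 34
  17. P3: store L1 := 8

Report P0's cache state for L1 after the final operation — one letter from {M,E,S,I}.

state = I

  op1 P1: store L1 := 26 → I/M/I/I on L1; bus BusRdX; mem=30
  op2 P0: store L1 := 4 → M/I/I/I on L1; bus BusRdX Flush; mem=26
  op3 P2: load  L1 → S/I/S/I on L1; bus BusRd Flush; mem=4
  op4 P1: load  L0 → I/E/I/I on L0; bus BusRd; mem=10
  op5 P1: load  L1 → S/S/S/I on L1; bus BusRd; mem=4
  op6 P1: load  L0 → I/E/I/I on L0; bus (none); mem=10
  op7 P2: load  L0 → I/S/S/I on L0; bus BusRd; mem=10
  op8 P2: load  L1 → S/S/S/I on L1; bus (none); mem=4
  op9 P3: load  L0 → I/S/S/S on L0; bus BusRd; mem=10
  op10 P3: store L1 := 5 → I/I/I/M on L1; bus BusRdX; mem=4
  op11 P3: load  L0 → I/S/S/S on L0; bus (none); mem=10
  op12 P1: load  L1 → I/S/I/S on L1; bus BusRd Flush; mem=5
  op13 P0: load  L1 → S/S/I/S on L1; bus BusRd; mem=5
  op14 P3: store L1 := 4 → I/I/I/M on L1; bus BusUpgr; mem=5
  op15 P2: load  L0 → I/S/S/S on L0; bus (none); mem=10
  op16 P0: store L0 := 34 → M/I/I/I on L0; bus BusRdX; mem=10
  op17 P3: store L1 := 8 → I/I/I/M on L1; bus (none); mem=5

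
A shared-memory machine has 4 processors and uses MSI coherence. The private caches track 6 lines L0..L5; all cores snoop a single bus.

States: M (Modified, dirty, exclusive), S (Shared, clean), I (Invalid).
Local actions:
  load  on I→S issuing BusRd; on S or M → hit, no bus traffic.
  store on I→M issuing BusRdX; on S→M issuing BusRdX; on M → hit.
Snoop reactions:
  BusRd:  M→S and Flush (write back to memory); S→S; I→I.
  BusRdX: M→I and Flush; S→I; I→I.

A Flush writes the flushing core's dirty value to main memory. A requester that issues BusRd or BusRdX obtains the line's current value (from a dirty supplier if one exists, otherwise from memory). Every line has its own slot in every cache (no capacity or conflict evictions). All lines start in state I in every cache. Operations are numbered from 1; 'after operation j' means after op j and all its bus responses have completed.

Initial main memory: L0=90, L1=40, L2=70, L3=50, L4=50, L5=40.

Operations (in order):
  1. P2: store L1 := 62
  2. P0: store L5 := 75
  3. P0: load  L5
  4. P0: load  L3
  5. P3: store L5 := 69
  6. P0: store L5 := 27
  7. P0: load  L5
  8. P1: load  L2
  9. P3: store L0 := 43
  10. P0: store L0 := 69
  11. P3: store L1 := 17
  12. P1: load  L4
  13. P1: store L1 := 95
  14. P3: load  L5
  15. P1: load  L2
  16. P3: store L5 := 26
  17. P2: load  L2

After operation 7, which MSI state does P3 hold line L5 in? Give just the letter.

  op1 P2: store L1 := 62 → I/I/M/I on L1; bus BusRdX; mem=40
  op2 P0: store L5 := 75 → M/I/I/I on L5; bus BusRdX; mem=40
  op3 P0: load  L5 → M/I/I/I on L5; bus (none); mem=40
  op4 P0: load  L3 → S/I/I/I on L3; bus BusRd; mem=50
  op5 P3: store L5 := 69 → I/I/I/M on L5; bus BusRdX Flush; mem=75
  op6 P0: store L5 := 27 → M/I/I/I on L5; bus BusRdX Flush; mem=69
  op7 P0: load  L5 → M/I/I/I on L5; bus (none); mem=69
  op8 P1: load  L2 → I/S/I/I on L2; bus BusRd; mem=70
  op9 P3: store L0 := 43 → I/I/I/M on L0; bus BusRdX; mem=90
  op10 P0: store L0 := 69 → M/I/I/I on L0; bus BusRdX Flush; mem=43
  op11 P3: store L1 := 17 → I/I/I/M on L1; bus BusRdX Flush; mem=62
  op12 P1: load  L4 → I/S/I/I on L4; bus BusRd; mem=50
  op13 P1: store L1 := 95 → I/M/I/I on L1; bus BusRdX Flush; mem=17
  op14 P3: load  L5 → S/I/I/S on L5; bus BusRd Flush; mem=27
  op15 P1: load  L2 → I/S/I/I on L2; bus (none); mem=70
  op16 P3: store L5 := 26 → I/I/I/M on L5; bus BusRdX; mem=27
  op17 P2: load  L2 → I/S/S/I on L2; bus BusRd; mem=70

state = I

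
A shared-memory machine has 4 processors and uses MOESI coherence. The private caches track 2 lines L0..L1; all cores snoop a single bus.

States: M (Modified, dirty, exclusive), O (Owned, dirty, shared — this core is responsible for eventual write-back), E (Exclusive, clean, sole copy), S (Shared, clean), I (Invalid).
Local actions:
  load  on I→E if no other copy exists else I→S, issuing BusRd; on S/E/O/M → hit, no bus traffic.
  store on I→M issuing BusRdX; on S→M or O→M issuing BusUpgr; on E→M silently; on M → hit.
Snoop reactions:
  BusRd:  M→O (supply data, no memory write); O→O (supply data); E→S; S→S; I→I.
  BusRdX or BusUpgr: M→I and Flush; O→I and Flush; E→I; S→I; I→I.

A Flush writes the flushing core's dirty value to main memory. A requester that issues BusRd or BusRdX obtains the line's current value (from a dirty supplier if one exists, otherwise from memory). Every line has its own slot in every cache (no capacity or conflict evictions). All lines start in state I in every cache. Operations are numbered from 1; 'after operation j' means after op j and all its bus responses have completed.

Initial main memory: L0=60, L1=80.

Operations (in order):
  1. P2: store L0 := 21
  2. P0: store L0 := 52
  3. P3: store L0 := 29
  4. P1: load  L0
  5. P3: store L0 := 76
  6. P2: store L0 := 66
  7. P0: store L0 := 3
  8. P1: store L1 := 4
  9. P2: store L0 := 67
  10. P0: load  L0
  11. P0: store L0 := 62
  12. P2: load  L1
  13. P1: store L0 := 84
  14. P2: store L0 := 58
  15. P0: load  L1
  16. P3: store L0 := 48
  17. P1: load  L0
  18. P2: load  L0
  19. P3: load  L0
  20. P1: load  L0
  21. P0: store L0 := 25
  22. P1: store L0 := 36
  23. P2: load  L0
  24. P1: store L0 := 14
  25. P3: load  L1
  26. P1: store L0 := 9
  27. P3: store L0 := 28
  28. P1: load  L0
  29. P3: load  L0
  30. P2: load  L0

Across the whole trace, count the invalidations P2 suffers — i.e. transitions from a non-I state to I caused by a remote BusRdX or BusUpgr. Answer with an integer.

step 1: P2: store L0 := 21  ⟶  IIMI  (L0)  txn=BusRdX  M[L0]=60
step 2: P0: store L0 := 52  ⟶  MIII  (L0)  txn=BusRdX+Flush  M[L0]=21
step 3: P3: store L0 := 29  ⟶  IIIM  (L0)  txn=BusRdX+Flush  M[L0]=52
step 4: P1: load  L0  ⟶  ISIO  (L0)  txn=BusRd  M[L0]=52
step 5: P3: store L0 := 76  ⟶  IIIM  (L0)  txn=BusUpgr  M[L0]=52
step 6: P2: store L0 := 66  ⟶  IIMI  (L0)  txn=BusRdX+Flush  M[L0]=76
step 7: P0: store L0 := 3  ⟶  MIII  (L0)  txn=BusRdX+Flush  M[L0]=66
step 8: P1: store L1 := 4  ⟶  IMII  (L1)  txn=BusRdX  M[L1]=80
step 9: P2: store L0 := 67  ⟶  IIMI  (L0)  txn=BusRdX+Flush  M[L0]=3
step 10: P0: load  L0  ⟶  SIOI  (L0)  txn=BusRd  M[L0]=3
step 11: P0: store L0 := 62  ⟶  MIII  (L0)  txn=BusUpgr+Flush  M[L0]=67
step 12: P2: load  L1  ⟶  IOSI  (L1)  txn=BusRd  M[L1]=80
step 13: P1: store L0 := 84  ⟶  IMII  (L0)  txn=BusRdX+Flush  M[L0]=62
step 14: P2: store L0 := 58  ⟶  IIMI  (L0)  txn=BusRdX+Flush  M[L0]=84
step 15: P0: load  L1  ⟶  SOSI  (L1)  txn=BusRd  M[L1]=80
step 16: P3: store L0 := 48  ⟶  IIIM  (L0)  txn=BusRdX+Flush  M[L0]=58
step 17: P1: load  L0  ⟶  ISIO  (L0)  txn=BusRd  M[L0]=58
step 18: P2: load  L0  ⟶  ISSO  (L0)  txn=BusRd  M[L0]=58
step 19: P3: load  L0  ⟶  ISSO  (L0)  txn=∅  M[L0]=58
step 20: P1: load  L0  ⟶  ISSO  (L0)  txn=∅  M[L0]=58
step 21: P0: store L0 := 25  ⟶  MIII  (L0)  txn=BusRdX+Flush  M[L0]=48
step 22: P1: store L0 := 36  ⟶  IMII  (L0)  txn=BusRdX+Flush  M[L0]=25
step 23: P2: load  L0  ⟶  IOSI  (L0)  txn=BusRd  M[L0]=25
step 24: P1: store L0 := 14  ⟶  IMII  (L0)  txn=BusUpgr  M[L0]=25
step 25: P3: load  L1  ⟶  SOSS  (L1)  txn=BusRd  M[L1]=80
step 26: P1: store L0 := 9  ⟶  IMII  (L0)  txn=∅  M[L0]=25
step 27: P3: store L0 := 28  ⟶  IIIM  (L0)  txn=BusRdX+Flush  M[L0]=9
step 28: P1: load  L0  ⟶  ISIO  (L0)  txn=BusRd  M[L0]=9
step 29: P3: load  L0  ⟶  ISIO  (L0)  txn=∅  M[L0]=9
step 30: P2: load  L0  ⟶  ISSO  (L0)  txn=BusRd  M[L0]=9

invalidations = 6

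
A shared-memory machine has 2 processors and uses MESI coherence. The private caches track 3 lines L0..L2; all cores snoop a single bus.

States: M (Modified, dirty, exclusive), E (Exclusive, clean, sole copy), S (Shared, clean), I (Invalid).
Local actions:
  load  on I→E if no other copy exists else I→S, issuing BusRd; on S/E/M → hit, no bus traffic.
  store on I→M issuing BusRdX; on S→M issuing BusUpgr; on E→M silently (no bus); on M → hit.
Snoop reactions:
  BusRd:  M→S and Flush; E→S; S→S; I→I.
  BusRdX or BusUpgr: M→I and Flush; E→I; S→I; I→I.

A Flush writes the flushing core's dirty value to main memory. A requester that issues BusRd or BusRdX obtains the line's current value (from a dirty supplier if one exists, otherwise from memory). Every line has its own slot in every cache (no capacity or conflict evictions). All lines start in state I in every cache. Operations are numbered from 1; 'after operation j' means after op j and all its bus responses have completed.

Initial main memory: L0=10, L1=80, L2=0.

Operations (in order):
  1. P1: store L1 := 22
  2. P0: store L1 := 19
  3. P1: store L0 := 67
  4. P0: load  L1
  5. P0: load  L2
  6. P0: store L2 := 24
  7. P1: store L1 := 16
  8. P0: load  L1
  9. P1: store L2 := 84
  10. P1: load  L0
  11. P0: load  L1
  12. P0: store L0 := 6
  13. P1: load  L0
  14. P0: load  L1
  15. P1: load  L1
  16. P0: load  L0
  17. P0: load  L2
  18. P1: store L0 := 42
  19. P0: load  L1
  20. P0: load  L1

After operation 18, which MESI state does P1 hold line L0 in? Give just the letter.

1. P1: store L1 := 22  bus=[BusRdX]  L1: P0=I P1=M  mem[L1]=80
2. P0: store L1 := 19  bus=[BusRdX,Flush]  L1: P0=M P1=I  mem[L1]=22
3. P1: store L0 := 67  bus=[BusRdX]  L0: P0=I P1=M  mem[L0]=10
4. P0: load  L1  bus=[-]  L1: P0=M P1=I  mem[L1]=22
5. P0: load  L2  bus=[BusRd]  L2: P0=E P1=I  mem[L2]=0
6. P0: store L2 := 24  bus=[-]  L2: P0=M P1=I  mem[L2]=0
7. P1: store L1 := 16  bus=[BusRdX,Flush]  L1: P0=I P1=M  mem[L1]=19
8. P0: load  L1  bus=[BusRd,Flush]  L1: P0=S P1=S  mem[L1]=16
9. P1: store L2 := 84  bus=[BusRdX,Flush]  L2: P0=I P1=M  mem[L2]=24
10. P1: load  L0  bus=[-]  L0: P0=I P1=M  mem[L0]=10
11. P0: load  L1  bus=[-]  L1: P0=S P1=S  mem[L1]=16
12. P0: store L0 := 6  bus=[BusRdX,Flush]  L0: P0=M P1=I  mem[L0]=67
13. P1: load  L0  bus=[BusRd,Flush]  L0: P0=S P1=S  mem[L0]=6
14. P0: load  L1  bus=[-]  L1: P0=S P1=S  mem[L1]=16
15. P1: load  L1  bus=[-]  L1: P0=S P1=S  mem[L1]=16
16. P0: load  L0  bus=[-]  L0: P0=S P1=S  mem[L0]=6
17. P0: load  L2  bus=[BusRd,Flush]  L2: P0=S P1=S  mem[L2]=84
18. P1: store L0 := 42  bus=[BusUpgr]  L0: P0=I P1=M  mem[L0]=6
19. P0: load  L1  bus=[-]  L1: P0=S P1=S  mem[L1]=16
20. P0: load  L1  bus=[-]  L1: P0=S P1=S  mem[L1]=16

state = M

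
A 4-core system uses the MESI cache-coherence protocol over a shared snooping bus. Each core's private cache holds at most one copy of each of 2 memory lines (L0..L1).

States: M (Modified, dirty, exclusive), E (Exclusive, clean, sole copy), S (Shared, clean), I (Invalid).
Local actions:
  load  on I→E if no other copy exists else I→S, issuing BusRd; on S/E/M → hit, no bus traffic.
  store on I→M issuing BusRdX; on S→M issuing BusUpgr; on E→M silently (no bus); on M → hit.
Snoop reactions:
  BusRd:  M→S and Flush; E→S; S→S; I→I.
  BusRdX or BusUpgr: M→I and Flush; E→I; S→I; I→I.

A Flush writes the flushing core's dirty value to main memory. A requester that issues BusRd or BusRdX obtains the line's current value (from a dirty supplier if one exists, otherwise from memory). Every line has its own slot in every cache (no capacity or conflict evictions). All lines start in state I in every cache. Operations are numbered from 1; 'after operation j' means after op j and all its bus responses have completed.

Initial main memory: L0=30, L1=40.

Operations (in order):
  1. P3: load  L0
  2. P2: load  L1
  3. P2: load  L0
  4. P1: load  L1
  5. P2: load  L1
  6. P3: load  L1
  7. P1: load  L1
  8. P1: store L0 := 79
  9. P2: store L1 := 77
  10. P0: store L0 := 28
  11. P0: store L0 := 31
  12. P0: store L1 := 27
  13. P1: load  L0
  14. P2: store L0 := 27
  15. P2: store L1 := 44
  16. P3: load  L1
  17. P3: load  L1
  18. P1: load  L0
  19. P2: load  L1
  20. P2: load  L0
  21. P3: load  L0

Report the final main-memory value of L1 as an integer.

1. P3: load  L0  bus=[BusRd]  L0: P0=I P1=I P2=I P3=E  mem[L0]=30
2. P2: load  L1  bus=[BusRd]  L1: P0=I P1=I P2=E P3=I  mem[L1]=40
3. P2: load  L0  bus=[BusRd]  L0: P0=I P1=I P2=S P3=S  mem[L0]=30
4. P1: load  L1  bus=[BusRd]  L1: P0=I P1=S P2=S P3=I  mem[L1]=40
5. P2: load  L1  bus=[-]  L1: P0=I P1=S P2=S P3=I  mem[L1]=40
6. P3: load  L1  bus=[BusRd]  L1: P0=I P1=S P2=S P3=S  mem[L1]=40
7. P1: load  L1  bus=[-]  L1: P0=I P1=S P2=S P3=S  mem[L1]=40
8. P1: store L0 := 79  bus=[BusRdX]  L0: P0=I P1=M P2=I P3=I  mem[L0]=30
9. P2: store L1 := 77  bus=[BusUpgr]  L1: P0=I P1=I P2=M P3=I  mem[L1]=40
10. P0: store L0 := 28  bus=[BusRdX,Flush]  L0: P0=M P1=I P2=I P3=I  mem[L0]=79
11. P0: store L0 := 31  bus=[-]  L0: P0=M P1=I P2=I P3=I  mem[L0]=79
12. P0: store L1 := 27  bus=[BusRdX,Flush]  L1: P0=M P1=I P2=I P3=I  mem[L1]=77
13. P1: load  L0  bus=[BusRd,Flush]  L0: P0=S P1=S P2=I P3=I  mem[L0]=31
14. P2: store L0 := 27  bus=[BusRdX]  L0: P0=I P1=I P2=M P3=I  mem[L0]=31
15. P2: store L1 := 44  bus=[BusRdX,Flush]  L1: P0=I P1=I P2=M P3=I  mem[L1]=27
16. P3: load  L1  bus=[BusRd,Flush]  L1: P0=I P1=I P2=S P3=S  mem[L1]=44
17. P3: load  L1  bus=[-]  L1: P0=I P1=I P2=S P3=S  mem[L1]=44
18. P1: load  L0  bus=[BusRd,Flush]  L0: P0=I P1=S P2=S P3=I  mem[L0]=27
19. P2: load  L1  bus=[-]  L1: P0=I P1=I P2=S P3=S  mem[L1]=44
20. P2: load  L0  bus=[-]  L0: P0=I P1=S P2=S P3=I  mem[L0]=27
21. P3: load  L0  bus=[BusRd]  L0: P0=I P1=S P2=S P3=S  mem[L0]=27

memory[L1] = 44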